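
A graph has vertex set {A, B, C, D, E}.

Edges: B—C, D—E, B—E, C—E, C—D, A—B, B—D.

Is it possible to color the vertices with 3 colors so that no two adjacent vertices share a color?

B, C, D, E are pairwise adjacent (a clique of size 4), so at least 4 colors are needed.
So 3 colors are not enough.

No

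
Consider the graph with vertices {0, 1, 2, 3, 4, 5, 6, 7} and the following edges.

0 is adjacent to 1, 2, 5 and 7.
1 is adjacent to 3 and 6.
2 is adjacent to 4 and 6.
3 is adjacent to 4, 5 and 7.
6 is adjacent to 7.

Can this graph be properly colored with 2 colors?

No

The cycle 2-6-1-3-4-2 has odd length 5, so it cannot be 2-colored; at least 3 colors are needed.
So 2 colors are not enough.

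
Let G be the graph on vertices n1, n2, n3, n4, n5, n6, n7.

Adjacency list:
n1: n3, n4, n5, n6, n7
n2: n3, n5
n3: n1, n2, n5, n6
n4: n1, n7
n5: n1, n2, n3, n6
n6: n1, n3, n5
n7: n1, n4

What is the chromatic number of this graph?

n1, n3, n5, n6 form a clique, so at least 4 colors are needed.
A valid assignment using 4 colors: n1=1, n2=1, n3=2, n4=2, n5=3, n6=4, n7=3. No two adjacent vertices share a color.

4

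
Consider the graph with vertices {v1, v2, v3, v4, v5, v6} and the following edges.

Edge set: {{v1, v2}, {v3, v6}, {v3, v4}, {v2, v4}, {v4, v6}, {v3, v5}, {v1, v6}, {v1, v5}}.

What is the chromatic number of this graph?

3

v3, v4, v6 form a triangle, so at least 3 colors are needed.
One proper 3-coloring: v1=red, v2=blue, v3=blue, v4=red, v5=green, v6=green. Each edge has distinct colors on its endpoints.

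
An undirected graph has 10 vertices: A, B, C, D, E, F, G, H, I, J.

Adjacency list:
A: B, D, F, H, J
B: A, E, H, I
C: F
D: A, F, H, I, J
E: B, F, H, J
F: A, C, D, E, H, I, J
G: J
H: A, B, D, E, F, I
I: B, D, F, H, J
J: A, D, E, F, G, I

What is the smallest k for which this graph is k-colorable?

4

D, F, I, J are mutually adjacent (a clique of size 4), so at least 4 colors are needed.
One proper 4-coloring: A=3, B=1, C=2, D=4, E=3, F=1, G=1, H=2, I=3, J=2. Each edge has distinct colors on its endpoints.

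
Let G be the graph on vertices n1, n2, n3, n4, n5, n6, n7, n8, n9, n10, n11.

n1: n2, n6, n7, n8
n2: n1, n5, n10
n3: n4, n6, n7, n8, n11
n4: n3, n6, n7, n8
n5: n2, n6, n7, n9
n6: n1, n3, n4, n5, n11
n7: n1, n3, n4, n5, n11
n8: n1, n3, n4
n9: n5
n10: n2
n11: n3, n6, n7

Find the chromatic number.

n3, n4, n8 are pairwise adjacent, so at least 3 colors are needed.
3 colors suffice: color 1 → {n1, n3, n5, n10}; color 2 → {n2, n6, n7, n8, n9}; color 3 → {n4, n11}. No two adjacent vertices share a color.

3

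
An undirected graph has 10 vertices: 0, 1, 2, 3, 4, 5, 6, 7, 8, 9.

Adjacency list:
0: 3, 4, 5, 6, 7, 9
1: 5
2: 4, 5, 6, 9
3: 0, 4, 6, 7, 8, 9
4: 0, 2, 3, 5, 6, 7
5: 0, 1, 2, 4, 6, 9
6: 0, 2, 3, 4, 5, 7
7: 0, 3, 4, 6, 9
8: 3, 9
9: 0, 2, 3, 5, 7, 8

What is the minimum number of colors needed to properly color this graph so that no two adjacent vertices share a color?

5

0, 3, 4, 6, 7 form a clique, so at least 5 colors are needed.
5 colors suffice: color red → {1, 6, 9}; color blue → {3, 5}; color green → {4, 8}; color yellow → {0, 2}; color purple → {7}. Each edge has distinct colors on its endpoints.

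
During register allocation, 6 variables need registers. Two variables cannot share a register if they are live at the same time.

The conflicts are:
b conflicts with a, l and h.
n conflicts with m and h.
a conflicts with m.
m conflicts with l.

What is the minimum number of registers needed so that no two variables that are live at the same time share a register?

The cycle n-m-a-b-h-n has odd length 5, so it cannot be 2-colored; at least 3 registers are needed.
3 registers suffice: register 1 → {b, m}; register 2 → {n, a, l}; register 3 → {h}. Each listed conflict is separated.

3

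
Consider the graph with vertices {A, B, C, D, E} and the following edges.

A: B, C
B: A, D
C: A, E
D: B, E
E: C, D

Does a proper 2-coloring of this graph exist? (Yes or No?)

No

The cycle C-E-D-B-A-C has odd length 5, so it cannot be 2-colored; at least 3 colors are needed.
So 2 colors are not enough.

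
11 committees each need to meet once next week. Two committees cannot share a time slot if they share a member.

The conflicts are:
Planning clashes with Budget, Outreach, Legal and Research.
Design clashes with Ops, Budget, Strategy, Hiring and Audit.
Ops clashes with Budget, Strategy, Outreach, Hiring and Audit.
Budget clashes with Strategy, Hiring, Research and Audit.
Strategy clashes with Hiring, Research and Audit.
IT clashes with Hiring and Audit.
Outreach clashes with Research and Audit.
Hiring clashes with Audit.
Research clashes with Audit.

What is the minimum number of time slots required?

Design, Ops, Budget, Strategy, Hiring, Audit all conflict with each other, so at least 6 time slots are needed.
Using 6 time slots: Planning=1, Design=6, Ops=4, Budget=2, Strategy=5, IT=2, Outreach=2, Hiring=3, Legal=2, Research=3, Audit=1. Each listed conflict is separated.

6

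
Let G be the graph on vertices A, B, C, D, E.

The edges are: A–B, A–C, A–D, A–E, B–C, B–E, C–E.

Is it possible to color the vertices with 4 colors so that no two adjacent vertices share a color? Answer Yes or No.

Yes

The chromatic number is 4. A, B, C, E form a clique, so at least 4 colors are needed.
4 colors suffice: A=1, B=2, C=3, D=2, E=4.
That is already a proper 4-coloring.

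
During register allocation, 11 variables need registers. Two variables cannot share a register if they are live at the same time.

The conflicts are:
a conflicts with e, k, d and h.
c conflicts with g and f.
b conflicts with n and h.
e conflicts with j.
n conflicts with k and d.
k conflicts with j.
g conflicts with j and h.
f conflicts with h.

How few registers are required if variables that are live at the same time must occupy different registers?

The cycle j-k-a-h-g-j has odd length 5, so it cannot be 2-colored; at least 3 registers are needed.
A valid assignment using 3 registers: a=1, c=2, b=3, e=3, n=1, k=3, g=1, j=2, d=2, f=1, h=2. No two conflicting variables share a register.

3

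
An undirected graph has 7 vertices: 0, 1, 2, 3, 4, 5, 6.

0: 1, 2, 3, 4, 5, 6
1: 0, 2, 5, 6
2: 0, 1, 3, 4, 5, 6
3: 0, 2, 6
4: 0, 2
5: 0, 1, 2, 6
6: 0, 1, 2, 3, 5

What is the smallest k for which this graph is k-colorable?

5

0, 1, 2, 5, 6 form a clique, so at least 5 colors are needed.
A valid assignment using 5 colors: 0=b, 1=e, 2=a, 3=d, 4=c, 5=d, 6=c. Each edge has distinct colors on its endpoints.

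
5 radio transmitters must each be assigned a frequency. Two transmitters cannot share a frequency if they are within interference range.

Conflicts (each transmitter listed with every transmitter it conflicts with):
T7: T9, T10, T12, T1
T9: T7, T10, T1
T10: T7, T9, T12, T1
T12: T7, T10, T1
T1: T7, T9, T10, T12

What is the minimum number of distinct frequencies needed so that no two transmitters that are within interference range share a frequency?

4

T7, T10, T12, T1 are mutually in conflict, so at least 4 frequencies are needed.
4 frequencies suffice: T7=3, T9=4, T10=2, T12=4, T1=1. Every pair that conflicts lands in different frequencies.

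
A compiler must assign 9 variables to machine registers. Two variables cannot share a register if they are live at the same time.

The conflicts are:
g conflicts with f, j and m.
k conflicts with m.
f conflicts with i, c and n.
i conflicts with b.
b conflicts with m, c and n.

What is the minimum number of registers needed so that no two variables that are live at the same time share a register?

3

The cycle g-f-c-b-m-g has odd length 5, so it cannot be 2-colored; at least 3 registers are needed.
3 registers suffice: g=3, k=1, f=1, i=2, j=1, b=1, m=2, c=2, n=2. Each listed conflict is separated.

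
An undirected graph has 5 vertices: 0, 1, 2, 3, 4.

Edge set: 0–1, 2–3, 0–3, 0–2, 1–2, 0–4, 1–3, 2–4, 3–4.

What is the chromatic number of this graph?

0, 2, 3, 4 are mutually adjacent (a clique of size 4), so at least 4 colors are needed.
4 colors suffice: color a → {3}; color b → {0}; color c → {2}; color d → {1, 4}. No two adjacent vertices share a color.

4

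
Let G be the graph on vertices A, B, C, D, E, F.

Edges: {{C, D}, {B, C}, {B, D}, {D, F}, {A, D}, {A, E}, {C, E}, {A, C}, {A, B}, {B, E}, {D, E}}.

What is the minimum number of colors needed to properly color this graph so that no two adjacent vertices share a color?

A, B, C, D, E are pairwise adjacent (a clique of size 5), so at least 5 colors are needed.
One proper 5-coloring: A=blue, B=green, C=yellow, D=red, E=purple, F=blue. Each edge has distinct colors on its endpoints.

5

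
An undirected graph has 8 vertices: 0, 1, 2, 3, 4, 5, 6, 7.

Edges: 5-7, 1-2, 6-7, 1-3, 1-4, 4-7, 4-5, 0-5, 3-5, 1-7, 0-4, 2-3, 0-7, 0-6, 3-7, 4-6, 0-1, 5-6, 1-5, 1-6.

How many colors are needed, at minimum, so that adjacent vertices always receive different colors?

6

0, 1, 4, 5, 6, 7 are mutually adjacent (a clique of size 6), so at least 6 colors are needed.
One proper 6-coloring: 0=yellow, 1=red, 2=blue, 3=yellow, 4=orange, 5=blue, 6=purple, 7=green. No two adjacent vertices share a color.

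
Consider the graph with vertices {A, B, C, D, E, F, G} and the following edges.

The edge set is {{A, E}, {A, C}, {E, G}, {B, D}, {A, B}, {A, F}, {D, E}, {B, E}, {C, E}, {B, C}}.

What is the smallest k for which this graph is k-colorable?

A, B, C, E are mutually adjacent (a clique of size 4), so at least 4 colors are needed.
A valid assignment using 4 colors: A=blue, B=green, C=yellow, D=blue, E=red, F=red, G=blue. Every edge joins two different colors.

4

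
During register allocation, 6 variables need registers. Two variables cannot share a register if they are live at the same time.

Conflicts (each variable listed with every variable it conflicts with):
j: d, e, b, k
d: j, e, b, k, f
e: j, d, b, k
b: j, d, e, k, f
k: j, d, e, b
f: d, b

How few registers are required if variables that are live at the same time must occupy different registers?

5

j, d, e, b, k pairwise conflict, so at least 5 registers are needed.
5 registers suffice: register 1 → {b}; register 2 → {d}; register 3 → {k, f}; register 4 → {e}; register 5 → {j}. Every pair that conflicts lands in different registers.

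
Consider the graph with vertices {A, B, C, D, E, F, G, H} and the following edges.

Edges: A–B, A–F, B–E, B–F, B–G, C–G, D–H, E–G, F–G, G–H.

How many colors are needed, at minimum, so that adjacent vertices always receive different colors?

3

B, E, G form a triangle, so at least 3 colors are needed.
3 colors suffice: color red → {A, D, G}; color blue → {B, C, H}; color green → {E, F}. Each edge has distinct colors on its endpoints.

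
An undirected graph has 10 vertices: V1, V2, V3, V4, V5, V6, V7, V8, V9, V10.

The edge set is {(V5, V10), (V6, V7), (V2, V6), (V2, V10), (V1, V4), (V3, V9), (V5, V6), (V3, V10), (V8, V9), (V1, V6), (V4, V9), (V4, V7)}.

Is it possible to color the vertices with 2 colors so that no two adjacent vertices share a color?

No

The cycle V3-V10-V5-V6-V7-V4-V9-V3 has odd length 7, so it cannot be 2-colored; at least 3 colors are needed.
So 2 colors are not enough.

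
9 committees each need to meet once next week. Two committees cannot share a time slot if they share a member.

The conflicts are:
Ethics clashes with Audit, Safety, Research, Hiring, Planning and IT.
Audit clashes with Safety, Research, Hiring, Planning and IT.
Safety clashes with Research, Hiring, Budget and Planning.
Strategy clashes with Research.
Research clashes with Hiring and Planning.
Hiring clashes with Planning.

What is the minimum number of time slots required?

Ethics, Audit, Safety, Research, Hiring, Planning all conflict with each other, so at least 6 time slots are needed.
A valid assignment using 6 time slots: Ethics=1, Audit=2, Safety=3, Strategy=1, Research=4, Hiring=5, Budget=1, Planning=6, IT=3. No two conflicting committees share a time slot.

6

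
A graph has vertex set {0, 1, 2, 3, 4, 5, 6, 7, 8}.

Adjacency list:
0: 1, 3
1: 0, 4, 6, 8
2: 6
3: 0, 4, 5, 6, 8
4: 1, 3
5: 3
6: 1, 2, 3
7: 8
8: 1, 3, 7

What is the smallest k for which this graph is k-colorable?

2

7 and 8 are adjacent, so at least 2 colors are needed.
A valid assignment using 2 colors: 0=blue, 1=red, 2=red, 3=red, 4=blue, 5=blue, 6=blue, 7=red, 8=blue. No two adjacent vertices share a color.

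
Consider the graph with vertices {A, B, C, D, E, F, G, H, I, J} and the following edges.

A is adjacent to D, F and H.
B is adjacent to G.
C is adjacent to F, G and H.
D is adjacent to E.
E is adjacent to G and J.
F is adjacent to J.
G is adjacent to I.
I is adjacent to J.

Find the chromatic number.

3

The cycle J-F-A-D-E-J has odd length 5, so it cannot be 2-colored; at least 3 colors are needed.
One proper 3-coloring: A=red, B=blue, C=blue, D=green, E=blue, F=green, G=red, H=green, I=blue, J=red. Each edge has distinct colors on its endpoints.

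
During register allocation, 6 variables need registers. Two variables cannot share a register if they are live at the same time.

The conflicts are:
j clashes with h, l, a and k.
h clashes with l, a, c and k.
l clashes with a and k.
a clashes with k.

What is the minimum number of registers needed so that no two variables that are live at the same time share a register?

j, h, l, a, k pairwise conflict, so at least 5 registers are needed.
5 registers suffice: register 1 → {h}; register 2 → {c, k}; register 3 → {l}; register 4 → {j}; register 5 → {a}. Each listed conflict is separated.

5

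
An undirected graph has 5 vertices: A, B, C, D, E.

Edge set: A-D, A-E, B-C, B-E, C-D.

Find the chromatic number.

The cycle D-A-E-B-C-D has odd length 5, so it cannot be 2-colored; at least 3 colors are needed.
One proper 3-coloring: A=blue, B=blue, C=red, D=green, E=red. Each edge has distinct colors on its endpoints.

3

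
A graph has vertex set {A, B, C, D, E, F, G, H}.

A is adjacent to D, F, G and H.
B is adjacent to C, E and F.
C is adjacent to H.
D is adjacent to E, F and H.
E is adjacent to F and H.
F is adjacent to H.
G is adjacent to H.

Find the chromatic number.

4

D, E, F, H form a clique, so at least 4 colors are needed.
4 colors suffice: A=3, B=1, C=2, D=4, E=3, F=2, G=2, H=1. No two adjacent vertices share a color.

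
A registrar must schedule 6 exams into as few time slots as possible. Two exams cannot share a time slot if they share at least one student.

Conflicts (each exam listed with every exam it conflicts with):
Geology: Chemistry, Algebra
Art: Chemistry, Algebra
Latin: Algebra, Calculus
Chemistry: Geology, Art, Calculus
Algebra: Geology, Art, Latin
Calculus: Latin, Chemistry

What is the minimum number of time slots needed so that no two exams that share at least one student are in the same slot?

3

The cycle Algebra-Art-Chemistry-Calculus-Latin-Algebra has odd length 5, so it cannot be 2-colored; at least 3 time slots are needed.
3 time slots suffice: time slot 1 → {Chemistry, Algebra}; time slot 2 → {Geology, Art, Latin}; time slot 3 → {Calculus}. Each listed conflict is separated.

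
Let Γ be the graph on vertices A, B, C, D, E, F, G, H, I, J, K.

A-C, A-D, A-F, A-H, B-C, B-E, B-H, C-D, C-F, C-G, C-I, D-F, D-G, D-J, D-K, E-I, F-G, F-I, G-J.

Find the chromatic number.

C, D, F, G are pairwise adjacent (a clique of size 4), so at least 4 colors are needed.
4 colors suffice: A=yellow, B=red, C=blue, D=red, E=blue, F=green, G=yellow, H=blue, I=red, J=blue, K=blue. No two adjacent vertices share a color.

4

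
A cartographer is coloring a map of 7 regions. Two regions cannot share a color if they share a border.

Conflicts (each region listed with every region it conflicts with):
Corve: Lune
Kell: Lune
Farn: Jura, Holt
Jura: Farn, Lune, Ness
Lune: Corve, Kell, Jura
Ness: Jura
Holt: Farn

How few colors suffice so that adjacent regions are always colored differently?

2

Corve and Lune conflict, so at least 2 colors are needed.
2 colors suffice: color 1 → {Farn, Lune, Ness}; color 2 → {Corve, Kell, Jura, Holt}. No two conflicting regions share a color.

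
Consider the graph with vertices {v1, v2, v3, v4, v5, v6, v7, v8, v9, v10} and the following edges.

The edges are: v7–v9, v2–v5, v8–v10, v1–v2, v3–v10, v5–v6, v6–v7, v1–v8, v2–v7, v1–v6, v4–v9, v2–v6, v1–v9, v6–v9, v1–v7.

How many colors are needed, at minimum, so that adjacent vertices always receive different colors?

4

v1, v2, v6, v7 form a clique, so at least 4 colors are needed.
4 colors suffice: v1=B, v2=G, v3=R, v4=R, v5=B, v6=R, v7=Y, v8=R, v9=G, v10=B. Every edge joins two different colors.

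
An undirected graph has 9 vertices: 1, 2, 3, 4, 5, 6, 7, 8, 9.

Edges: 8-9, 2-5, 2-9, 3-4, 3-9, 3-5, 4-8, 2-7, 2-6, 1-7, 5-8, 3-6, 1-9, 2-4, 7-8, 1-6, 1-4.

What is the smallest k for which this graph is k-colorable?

2

3 and 9 are adjacent, so at least 2 colors are needed.
2 colors suffice: color a → {1, 2, 3, 8}; color b → {4, 5, 6, 7, 9}. Every edge joins two different colors.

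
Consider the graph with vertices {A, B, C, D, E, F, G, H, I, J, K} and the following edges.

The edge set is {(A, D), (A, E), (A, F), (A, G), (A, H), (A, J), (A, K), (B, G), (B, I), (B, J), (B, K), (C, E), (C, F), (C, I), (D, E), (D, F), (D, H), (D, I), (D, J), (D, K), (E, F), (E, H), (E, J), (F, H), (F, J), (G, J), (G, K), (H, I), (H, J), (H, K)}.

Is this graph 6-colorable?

Yes

The chromatic number is 6. A, D, E, F, H, J form a clique, so at least 6 colors are needed.
A valid assignment using 6 colors: A=4, B=3, C=1, D=1, E=5, F=6, G=1, H=3, I=2, J=2, K=2.
That is already a proper 6-coloring.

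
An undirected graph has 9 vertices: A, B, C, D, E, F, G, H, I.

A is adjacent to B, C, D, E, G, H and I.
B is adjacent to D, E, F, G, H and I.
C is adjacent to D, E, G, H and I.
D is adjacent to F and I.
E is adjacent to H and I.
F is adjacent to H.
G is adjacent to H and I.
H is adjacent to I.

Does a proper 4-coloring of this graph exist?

No

A, B, E, H, I are mutually adjacent (a clique of size 5), so at least 5 colors are needed.
So 4 colors are not enough.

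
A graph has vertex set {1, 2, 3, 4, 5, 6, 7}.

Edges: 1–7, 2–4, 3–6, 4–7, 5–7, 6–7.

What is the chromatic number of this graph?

2

5 and 7 are adjacent, so at least 2 colors are needed.
A valid assignment using 2 colors: 1=b, 2=a, 3=a, 4=b, 5=b, 6=b, 7=a. Each edge has distinct colors on its endpoints.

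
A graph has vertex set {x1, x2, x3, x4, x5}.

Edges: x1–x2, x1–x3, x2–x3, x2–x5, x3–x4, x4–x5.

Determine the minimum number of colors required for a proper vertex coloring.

3

x1, x2, x3 form a triangle, so at least 3 colors are needed.
3 colors suffice: color red → {x2, x4}; color blue → {x3, x5}; color green → {x1}. No two adjacent vertices share a color.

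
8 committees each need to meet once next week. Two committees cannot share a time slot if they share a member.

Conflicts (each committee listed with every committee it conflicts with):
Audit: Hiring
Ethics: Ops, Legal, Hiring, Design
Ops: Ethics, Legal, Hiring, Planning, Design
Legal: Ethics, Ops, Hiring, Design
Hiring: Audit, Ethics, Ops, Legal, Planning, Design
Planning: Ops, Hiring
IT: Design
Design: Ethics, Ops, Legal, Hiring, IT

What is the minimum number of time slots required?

5

Ethics, Ops, Legal, Hiring, Design are mutually in conflict, so at least 5 time slots are needed.
5 time slots suffice: Audit=2, Ethics=4, Ops=3, Legal=5, Hiring=1, Planning=2, IT=1, Design=2. Every pair that conflicts lands in different time slots.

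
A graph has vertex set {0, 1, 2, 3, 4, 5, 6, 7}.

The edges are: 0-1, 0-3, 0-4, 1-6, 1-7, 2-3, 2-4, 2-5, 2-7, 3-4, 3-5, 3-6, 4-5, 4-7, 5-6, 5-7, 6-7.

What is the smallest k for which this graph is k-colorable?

2, 4, 5, 7 form a clique, so at least 4 colors are needed.
4 colors suffice: 0=yellow, 1=red, 2=yellow, 3=blue, 4=green, 5=red, 6=green, 7=blue. Each edge has distinct colors on its endpoints.

4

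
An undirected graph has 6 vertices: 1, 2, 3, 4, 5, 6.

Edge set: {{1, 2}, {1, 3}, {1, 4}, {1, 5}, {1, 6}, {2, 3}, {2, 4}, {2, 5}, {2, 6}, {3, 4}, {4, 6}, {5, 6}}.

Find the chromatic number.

4

1, 2, 3, 4 form a clique, so at least 4 colors are needed.
4 colors suffice: color red → {1}; color blue → {2}; color green → {3, 6}; color yellow → {4, 5}. Each edge has distinct colors on its endpoints.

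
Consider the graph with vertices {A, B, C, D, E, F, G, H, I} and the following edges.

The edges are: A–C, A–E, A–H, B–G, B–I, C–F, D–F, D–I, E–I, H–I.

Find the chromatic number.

2

A and E are adjacent, so at least 2 colors are needed.
2 colors suffice: color red → {A, F, G, I}; color blue → {B, C, D, E, H}. No two adjacent vertices share a color.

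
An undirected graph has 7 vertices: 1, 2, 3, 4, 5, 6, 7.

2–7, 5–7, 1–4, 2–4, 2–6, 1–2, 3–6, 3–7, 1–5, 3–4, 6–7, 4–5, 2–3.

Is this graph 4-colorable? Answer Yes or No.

The chromatic number is 4. 2, 3, 6, 7 form a clique, so at least 4 colors are needed.
A valid assignment using 4 colors: 1=b, 2=a, 3=b, 4=c, 5=a, 6=d, 7=c.
That is already a proper 4-coloring.

Yes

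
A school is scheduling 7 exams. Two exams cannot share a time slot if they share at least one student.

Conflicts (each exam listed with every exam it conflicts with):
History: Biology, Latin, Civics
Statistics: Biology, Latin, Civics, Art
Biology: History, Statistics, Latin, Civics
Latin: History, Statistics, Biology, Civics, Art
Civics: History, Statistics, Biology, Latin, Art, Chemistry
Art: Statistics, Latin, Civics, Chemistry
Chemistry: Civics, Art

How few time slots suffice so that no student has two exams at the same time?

History, Biology, Latin, Civics all conflict with each other, so at least 4 time slots are needed.
A valid assignment using 4 time slots: History=4, Statistics=4, Biology=3, Latin=2, Civics=1, Art=3, Chemistry=2. Every pair that conflicts lands in different time slots.

4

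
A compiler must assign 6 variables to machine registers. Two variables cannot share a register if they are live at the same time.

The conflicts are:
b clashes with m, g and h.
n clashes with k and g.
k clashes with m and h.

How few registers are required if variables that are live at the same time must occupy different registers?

3

The cycle k-m-b-g-n-k has odd length 5, so it cannot be 2-colored; at least 3 registers are needed.
3 registers suffice: register 1 → {b, k}; register 2 → {n, m, h}; register 3 → {g}. Each listed conflict is separated.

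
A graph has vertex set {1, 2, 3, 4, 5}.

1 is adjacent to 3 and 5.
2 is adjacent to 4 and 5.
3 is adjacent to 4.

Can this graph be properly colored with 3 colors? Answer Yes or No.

Yes

The chromatic number is 3. The cycle 5-2-4-3-1-5 has odd length 5, so it cannot be 2-colored; at least 3 colors are needed.
A valid assignment using 3 colors: 1=green, 2=blue, 3=blue, 4=red, 5=red.
That is already a proper 3-coloring.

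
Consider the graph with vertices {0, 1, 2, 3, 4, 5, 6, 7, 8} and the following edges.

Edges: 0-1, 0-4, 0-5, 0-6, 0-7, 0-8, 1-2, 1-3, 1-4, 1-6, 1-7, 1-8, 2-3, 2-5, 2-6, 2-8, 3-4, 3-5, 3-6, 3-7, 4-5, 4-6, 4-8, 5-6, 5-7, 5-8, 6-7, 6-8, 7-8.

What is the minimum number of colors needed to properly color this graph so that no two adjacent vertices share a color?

5

0, 1, 4, 6, 8 form a clique, so at least 5 colors are needed.
5 colors suffice: color a → {6}; color b → {1, 5}; color c → {3, 8}; color d → {0, 2}; color e → {4, 7}. Each edge has distinct colors on its endpoints.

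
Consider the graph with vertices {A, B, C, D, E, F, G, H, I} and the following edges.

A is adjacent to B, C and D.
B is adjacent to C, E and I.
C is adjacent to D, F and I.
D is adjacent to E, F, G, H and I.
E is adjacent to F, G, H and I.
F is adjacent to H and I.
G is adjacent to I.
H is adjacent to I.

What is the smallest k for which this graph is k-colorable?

5

D, E, F, H, I are mutually adjacent (a clique of size 5), so at least 5 colors are needed.
5 colors suffice: color 1 → {B, D}; color 2 → {A, I}; color 3 → {C, E}; color 4 → {F, G}; color 5 → {H}. No two adjacent vertices share a color.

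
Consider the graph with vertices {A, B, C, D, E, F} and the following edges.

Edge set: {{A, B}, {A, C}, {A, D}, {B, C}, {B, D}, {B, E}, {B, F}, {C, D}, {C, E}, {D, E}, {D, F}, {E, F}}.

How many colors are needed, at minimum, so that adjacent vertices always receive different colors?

B, C, D, E are pairwise adjacent (a clique of size 4), so at least 4 colors are needed.
4 colors suffice: color 1 → {D}; color 2 → {B}; color 3 → {A, E}; color 4 → {C, F}. Each edge has distinct colors on its endpoints.

4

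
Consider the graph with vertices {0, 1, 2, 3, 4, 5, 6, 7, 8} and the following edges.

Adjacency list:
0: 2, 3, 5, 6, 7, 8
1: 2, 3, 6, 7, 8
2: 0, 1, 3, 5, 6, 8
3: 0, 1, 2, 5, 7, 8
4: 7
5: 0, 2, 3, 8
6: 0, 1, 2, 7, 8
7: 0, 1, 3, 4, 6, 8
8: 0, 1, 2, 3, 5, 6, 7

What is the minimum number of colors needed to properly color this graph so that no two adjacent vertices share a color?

0, 2, 3, 5, 8 are pairwise adjacent (a clique of size 5), so at least 5 colors are needed.
One proper 5-coloring: 0=blue, 1=blue, 2=green, 3=yellow, 4=red, 5=purple, 6=yellow, 7=green, 8=red. No two adjacent vertices share a color.

5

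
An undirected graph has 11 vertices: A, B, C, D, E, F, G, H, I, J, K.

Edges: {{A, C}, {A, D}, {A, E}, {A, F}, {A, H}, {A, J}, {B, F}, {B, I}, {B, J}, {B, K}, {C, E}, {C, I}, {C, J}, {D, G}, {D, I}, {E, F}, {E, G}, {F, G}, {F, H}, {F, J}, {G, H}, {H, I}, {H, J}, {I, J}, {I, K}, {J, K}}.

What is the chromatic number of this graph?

4

B, I, J, K are pairwise adjacent (a clique of size 4), so at least 4 colors are needed.
4 colors suffice: color 1 → {G, J}; color 2 → {A, I}; color 3 → {C, D, F, K}; color 4 → {B, E, H}. Each edge has distinct colors on its endpoints.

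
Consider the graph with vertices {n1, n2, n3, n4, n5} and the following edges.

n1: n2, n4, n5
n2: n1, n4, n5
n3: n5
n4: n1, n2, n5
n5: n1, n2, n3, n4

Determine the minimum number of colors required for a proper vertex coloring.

n1, n2, n4, n5 are mutually adjacent (a clique of size 4), so at least 4 colors are needed.
One proper 4-coloring: n1=B, n2=G, n3=B, n4=Y, n5=R. Every edge joins two different colors.

4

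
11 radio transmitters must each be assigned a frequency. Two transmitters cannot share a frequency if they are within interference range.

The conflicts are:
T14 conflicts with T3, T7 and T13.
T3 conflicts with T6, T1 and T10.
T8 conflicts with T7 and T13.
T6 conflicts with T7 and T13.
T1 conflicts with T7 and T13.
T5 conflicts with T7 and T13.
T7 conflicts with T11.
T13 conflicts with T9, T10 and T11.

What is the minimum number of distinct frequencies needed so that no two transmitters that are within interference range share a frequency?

T13 and T10 conflict, so at least 2 frequencies are needed.
2 frequencies suffice: frequency 1 → {T3, T7, T13}; frequency 2 → {T14, T8, T6, T1, T5, T9, T10, T11}. Every pair that conflicts lands in different frequencies.

2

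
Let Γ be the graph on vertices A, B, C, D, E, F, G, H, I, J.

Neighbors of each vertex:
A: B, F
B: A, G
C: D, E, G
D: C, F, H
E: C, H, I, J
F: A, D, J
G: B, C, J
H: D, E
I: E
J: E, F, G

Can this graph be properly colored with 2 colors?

No

The cycle J-E-C-D-F-J has odd length 5, so it cannot be 2-colored; at least 3 colors are needed.
So 2 colors are not enough.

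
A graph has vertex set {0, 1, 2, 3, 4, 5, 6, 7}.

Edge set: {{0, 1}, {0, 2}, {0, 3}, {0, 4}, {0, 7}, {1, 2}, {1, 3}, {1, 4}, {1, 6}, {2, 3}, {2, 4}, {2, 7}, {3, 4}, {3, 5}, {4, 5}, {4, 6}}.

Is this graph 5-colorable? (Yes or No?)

The chromatic number is 5. 0, 1, 2, 3, 4 form a clique, so at least 5 colors are needed.
5 colors suffice: color a → {4, 7}; color b → {2, 5, 6}; color c → {3}; color d → {0}; color e → {1}.
That is already a proper 5-coloring.

Yes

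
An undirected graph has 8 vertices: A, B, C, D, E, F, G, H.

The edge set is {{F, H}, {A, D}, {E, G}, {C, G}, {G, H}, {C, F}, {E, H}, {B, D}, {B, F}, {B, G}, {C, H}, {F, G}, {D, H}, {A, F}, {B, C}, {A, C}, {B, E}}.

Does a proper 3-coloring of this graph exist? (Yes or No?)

C, F, G, H are mutually adjacent (a clique of size 4), so at least 4 colors are needed.
So 3 colors are not enough.

No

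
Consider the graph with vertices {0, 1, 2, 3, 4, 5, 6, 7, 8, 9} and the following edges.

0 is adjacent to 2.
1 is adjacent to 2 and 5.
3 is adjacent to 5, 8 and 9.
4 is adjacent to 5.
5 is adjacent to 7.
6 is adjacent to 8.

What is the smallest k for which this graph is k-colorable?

3 and 5 are adjacent, so at least 2 colors are needed.
2 colors suffice: color a → {2, 5, 8, 9}; color b → {0, 1, 3, 4, 6, 7}. Each edge has distinct colors on its endpoints.

2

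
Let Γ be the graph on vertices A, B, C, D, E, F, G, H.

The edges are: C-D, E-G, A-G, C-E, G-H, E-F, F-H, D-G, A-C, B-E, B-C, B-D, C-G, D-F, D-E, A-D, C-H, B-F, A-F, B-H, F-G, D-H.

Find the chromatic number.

A, D, F, G are pairwise adjacent (a clique of size 4), so at least 4 colors are needed.
4 colors suffice: color 1 → {D}; color 2 → {C, F}; color 3 → {B, G}; color 4 → {A, E, H}. Each edge has distinct colors on its endpoints.

4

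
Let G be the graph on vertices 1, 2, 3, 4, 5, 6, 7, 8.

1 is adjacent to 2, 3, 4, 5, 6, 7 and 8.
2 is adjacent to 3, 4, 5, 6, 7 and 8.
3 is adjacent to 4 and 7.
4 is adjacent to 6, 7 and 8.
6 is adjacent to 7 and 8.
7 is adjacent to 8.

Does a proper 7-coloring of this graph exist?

The chromatic number is 6. 1, 2, 4, 6, 7, 8 are pairwise adjacent (a clique of size 6), so at least 6 colors are needed.
6 colors suffice: color red → {2}; color blue → {1}; color green → {5, 7}; color yellow → {4}; color purple → {3, 8}; color orange → {6}.
Since 7 ≥ 6, a proper 7-coloring certainly exists.

Yes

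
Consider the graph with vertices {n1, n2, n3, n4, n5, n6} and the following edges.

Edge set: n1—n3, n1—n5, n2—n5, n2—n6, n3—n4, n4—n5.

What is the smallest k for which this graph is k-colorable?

2

n2 and n6 are adjacent, so at least 2 colors are needed.
2 colors suffice: n1=2, n2=2, n3=1, n4=2, n5=1, n6=1. Every edge joins two different colors.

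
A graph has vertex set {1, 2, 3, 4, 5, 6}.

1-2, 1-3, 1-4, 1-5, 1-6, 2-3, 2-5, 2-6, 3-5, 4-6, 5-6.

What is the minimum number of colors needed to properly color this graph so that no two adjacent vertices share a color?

4

1, 2, 5, 6 are pairwise adjacent (a clique of size 4), so at least 4 colors are needed.
A valid assignment using 4 colors: 1=red, 2=blue, 3=yellow, 4=blue, 5=green, 6=yellow. Each edge has distinct colors on its endpoints.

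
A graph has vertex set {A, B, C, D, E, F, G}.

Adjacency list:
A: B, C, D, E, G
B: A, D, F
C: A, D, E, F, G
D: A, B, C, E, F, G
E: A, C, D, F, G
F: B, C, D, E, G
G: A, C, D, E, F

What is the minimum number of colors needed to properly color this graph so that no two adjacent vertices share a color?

A, C, D, E, G are pairwise adjacent (a clique of size 5), so at least 5 colors are needed.
A valid assignment using 5 colors: A=blue, B=green, C=yellow, D=red, E=purple, F=blue, G=green. No two adjacent vertices share a color.

5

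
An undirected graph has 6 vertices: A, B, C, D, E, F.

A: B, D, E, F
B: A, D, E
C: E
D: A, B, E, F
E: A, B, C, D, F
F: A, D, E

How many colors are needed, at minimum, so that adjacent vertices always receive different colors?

A, D, E, F are pairwise adjacent (a clique of size 4), so at least 4 colors are needed.
A valid assignment using 4 colors: A=green, B=yellow, C=blue, D=blue, E=red, F=yellow. No two adjacent vertices share a color.

4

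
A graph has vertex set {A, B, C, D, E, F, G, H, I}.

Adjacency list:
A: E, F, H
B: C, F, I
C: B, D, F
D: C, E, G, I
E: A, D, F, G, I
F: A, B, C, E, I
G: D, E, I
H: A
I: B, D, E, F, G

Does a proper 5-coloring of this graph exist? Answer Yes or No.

The chromatic number is 4. D, E, G, I form a clique, so at least 4 colors are needed.
4 colors suffice: color 1 → {D, F, H}; color 2 → {A, C, I}; color 3 → {B, E}; color 4 → {G}.
Since 5 ≥ 4, a proper 5-coloring certainly exists.

Yes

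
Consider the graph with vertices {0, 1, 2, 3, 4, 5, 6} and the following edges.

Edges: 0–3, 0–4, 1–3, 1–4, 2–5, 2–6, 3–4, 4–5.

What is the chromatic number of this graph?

3

0, 3, 4 are pairwise adjacent, so at least 3 colors are needed.
3 colors suffice: color red → {2, 4}; color blue → {3, 5, 6}; color green → {0, 1}. Each edge has distinct colors on its endpoints.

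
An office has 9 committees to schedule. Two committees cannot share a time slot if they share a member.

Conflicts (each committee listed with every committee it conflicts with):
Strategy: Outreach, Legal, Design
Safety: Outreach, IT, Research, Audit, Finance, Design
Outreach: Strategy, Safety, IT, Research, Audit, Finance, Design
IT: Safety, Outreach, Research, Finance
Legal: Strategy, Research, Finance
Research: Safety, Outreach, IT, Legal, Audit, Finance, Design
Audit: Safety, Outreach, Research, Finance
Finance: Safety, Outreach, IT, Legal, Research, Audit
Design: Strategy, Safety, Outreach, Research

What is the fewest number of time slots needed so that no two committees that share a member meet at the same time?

5

Safety, Outreach, Research, Audit, Finance are mutually in conflict, so at least 5 time slots are needed.
Using 5 time slots: Strategy=2, Safety=3, Outreach=1, IT=5, Legal=1, Research=2, Audit=5, Finance=4, Design=4. Every pair that conflicts lands in different time slots.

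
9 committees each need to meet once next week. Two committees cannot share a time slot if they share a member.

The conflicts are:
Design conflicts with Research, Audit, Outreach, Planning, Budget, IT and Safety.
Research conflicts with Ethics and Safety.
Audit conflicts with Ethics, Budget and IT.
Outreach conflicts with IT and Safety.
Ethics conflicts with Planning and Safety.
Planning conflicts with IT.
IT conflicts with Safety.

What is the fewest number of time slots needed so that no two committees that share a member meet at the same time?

4

Design, Outreach, IT, Safety are mutually in conflict, so at least 4 time slots are needed.
4 time slots suffice: time slot 1 → {Design, Ethics}; time slot 2 → {Research, Budget, IT}; time slot 3 → {Audit, Planning, Safety}; time slot 4 → {Outreach}. Every pair that conflicts lands in different time slots.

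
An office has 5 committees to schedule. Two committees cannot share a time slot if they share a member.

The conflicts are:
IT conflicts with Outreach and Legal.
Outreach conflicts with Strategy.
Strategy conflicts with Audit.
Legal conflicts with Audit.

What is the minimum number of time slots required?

The cycle Outreach-IT-Legal-Audit-Strategy-Outreach has odd length 5, so it cannot be 2-colored; at least 3 time slots are needed.
3 time slots suffice: time slot 1 → {Outreach, Legal}; time slot 2 → {IT, Strategy}; time slot 3 → {Audit}. Every pair that conflicts lands in different time slots.

3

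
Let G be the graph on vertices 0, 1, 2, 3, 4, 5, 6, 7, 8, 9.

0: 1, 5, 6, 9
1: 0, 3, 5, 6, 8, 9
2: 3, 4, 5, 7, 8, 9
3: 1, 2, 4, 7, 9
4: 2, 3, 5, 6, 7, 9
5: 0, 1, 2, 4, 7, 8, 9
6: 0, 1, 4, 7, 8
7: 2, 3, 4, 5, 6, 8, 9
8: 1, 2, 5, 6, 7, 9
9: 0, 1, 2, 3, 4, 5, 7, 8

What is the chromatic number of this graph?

5

2, 3, 4, 7, 9 are mutually adjacent (a clique of size 5), so at least 5 colors are needed.
5 colors suffice: color red → {6, 9}; color blue → {1, 7}; color green → {3, 5}; color yellow → {0, 2}; color purple → {4, 8}. No two adjacent vertices share a color.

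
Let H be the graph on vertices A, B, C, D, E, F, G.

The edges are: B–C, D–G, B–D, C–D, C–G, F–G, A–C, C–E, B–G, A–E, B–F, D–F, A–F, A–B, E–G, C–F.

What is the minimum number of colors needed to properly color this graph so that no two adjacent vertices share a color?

B, C, D, F, G form a clique, so at least 5 colors are needed.
5 colors suffice: A=green, B=yellow, C=red, D=purple, E=blue, F=blue, G=green. No two adjacent vertices share a color.

5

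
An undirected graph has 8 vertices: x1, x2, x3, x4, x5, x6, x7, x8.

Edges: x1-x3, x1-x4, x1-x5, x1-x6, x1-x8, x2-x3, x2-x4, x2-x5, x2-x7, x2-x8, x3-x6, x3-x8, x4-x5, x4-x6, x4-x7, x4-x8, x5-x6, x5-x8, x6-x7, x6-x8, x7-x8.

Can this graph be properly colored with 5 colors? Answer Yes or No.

Yes

The chromatic number is 5. x1, x4, x5, x6, x8 are mutually adjacent (a clique of size 5), so at least 5 colors are needed.
5 colors suffice: color R → {x8}; color B → {x2, x6}; color G → {x3, x4}; color Y → {x1, x7}; color P → {x5}.
That is already a proper 5-coloring.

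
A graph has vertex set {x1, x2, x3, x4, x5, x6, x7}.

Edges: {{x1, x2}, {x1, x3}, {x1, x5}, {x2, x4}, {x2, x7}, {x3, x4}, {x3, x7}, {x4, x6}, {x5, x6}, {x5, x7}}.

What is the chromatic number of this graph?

The cycle x4-x3-x1-x5-x6-x4 has odd length 5, so it cannot be 2-colored; at least 3 colors are needed.
3 colors suffice: color 1 → {x1, x4, x7}; color 2 → {x2, x3, x5}; color 3 → {x6}. Every edge joins two different colors.

3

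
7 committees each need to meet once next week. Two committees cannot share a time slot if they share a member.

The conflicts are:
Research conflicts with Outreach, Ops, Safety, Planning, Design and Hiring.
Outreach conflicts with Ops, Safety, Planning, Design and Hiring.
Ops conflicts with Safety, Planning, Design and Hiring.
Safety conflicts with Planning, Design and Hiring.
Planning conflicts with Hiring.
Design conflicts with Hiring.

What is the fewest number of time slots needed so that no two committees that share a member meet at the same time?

6

Research, Outreach, Ops, Safety, Design, Hiring pairwise conflict, so at least 6 time slots are needed.
6 time slots suffice: time slot 1 → {Safety}; time slot 2 → {Hiring}; time slot 3 → {Outreach}; time slot 4 → {Research}; time slot 5 → {Ops}; time slot 6 → {Planning, Design}. Each listed conflict is separated.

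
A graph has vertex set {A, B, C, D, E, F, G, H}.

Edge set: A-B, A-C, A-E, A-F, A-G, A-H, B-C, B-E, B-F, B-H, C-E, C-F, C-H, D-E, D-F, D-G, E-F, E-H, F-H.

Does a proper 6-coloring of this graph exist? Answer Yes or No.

Yes

The chromatic number is 6. A, B, C, E, F, H are mutually adjacent (a clique of size 6), so at least 6 colors are needed.
6 colors suffice: color 1 → {F, G}; color 2 → {A, D}; color 3 → {E}; color 4 → {C}; color 5 → {B}; color 6 → {H}.
That is already a proper 6-coloring.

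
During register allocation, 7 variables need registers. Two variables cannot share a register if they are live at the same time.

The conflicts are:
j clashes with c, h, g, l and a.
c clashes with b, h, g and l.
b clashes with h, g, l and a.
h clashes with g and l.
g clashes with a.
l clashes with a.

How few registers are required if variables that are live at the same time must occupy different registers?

j, c, h, l all conflict with each other, so at least 4 registers are needed.
4 registers suffice: register 1 → {j, b}; register 2 → {h, a}; register 3 → {c}; register 4 → {g, l}. Each listed conflict is separated.

4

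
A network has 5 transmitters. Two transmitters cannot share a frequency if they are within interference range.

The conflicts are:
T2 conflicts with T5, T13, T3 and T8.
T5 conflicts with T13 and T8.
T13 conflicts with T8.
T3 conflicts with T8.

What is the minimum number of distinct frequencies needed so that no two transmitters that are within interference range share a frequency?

T2, T5, T13, T8 all conflict with each other, so at least 4 frequencies are needed.
A valid assignment using 4 frequencies: T2=1, T5=3, T13=4, T3=3, T8=2. Each listed conflict is separated.

4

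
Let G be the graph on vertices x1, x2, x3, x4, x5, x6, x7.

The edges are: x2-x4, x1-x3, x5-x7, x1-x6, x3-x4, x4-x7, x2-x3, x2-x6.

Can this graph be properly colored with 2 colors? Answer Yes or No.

x2, x3, x4 form a triangle, so at least 3 colors are needed.
So 2 colors are not enough.

No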